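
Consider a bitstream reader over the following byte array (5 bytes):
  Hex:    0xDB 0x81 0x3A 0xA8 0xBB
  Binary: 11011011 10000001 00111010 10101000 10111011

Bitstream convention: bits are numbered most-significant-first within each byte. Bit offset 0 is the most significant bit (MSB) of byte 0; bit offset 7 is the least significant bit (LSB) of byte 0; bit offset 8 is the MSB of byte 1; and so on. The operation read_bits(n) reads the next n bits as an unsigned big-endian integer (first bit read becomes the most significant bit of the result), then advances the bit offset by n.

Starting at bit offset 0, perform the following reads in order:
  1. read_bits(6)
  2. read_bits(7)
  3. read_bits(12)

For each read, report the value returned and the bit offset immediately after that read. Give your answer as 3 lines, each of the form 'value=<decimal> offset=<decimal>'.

Read 1: bits[0:6] width=6 -> value=54 (bin 110110); offset now 6 = byte 0 bit 6; 34 bits remain
Read 2: bits[6:13] width=7 -> value=112 (bin 1110000); offset now 13 = byte 1 bit 5; 27 bits remain
Read 3: bits[13:25] width=12 -> value=629 (bin 001001110101); offset now 25 = byte 3 bit 1; 15 bits remain

Answer: value=54 offset=6
value=112 offset=13
value=629 offset=25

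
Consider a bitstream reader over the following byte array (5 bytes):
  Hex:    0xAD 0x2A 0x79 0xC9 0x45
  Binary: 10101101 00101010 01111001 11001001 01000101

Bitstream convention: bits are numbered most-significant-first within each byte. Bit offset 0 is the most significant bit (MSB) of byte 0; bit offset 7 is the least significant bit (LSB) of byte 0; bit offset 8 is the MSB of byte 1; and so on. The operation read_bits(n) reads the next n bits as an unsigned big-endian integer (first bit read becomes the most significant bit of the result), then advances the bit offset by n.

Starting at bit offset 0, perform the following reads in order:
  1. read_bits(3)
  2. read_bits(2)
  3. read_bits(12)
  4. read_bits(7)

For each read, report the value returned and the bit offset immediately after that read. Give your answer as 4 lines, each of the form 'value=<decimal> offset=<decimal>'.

Read 1: bits[0:3] width=3 -> value=5 (bin 101); offset now 3 = byte 0 bit 3; 37 bits remain
Read 2: bits[3:5] width=2 -> value=1 (bin 01); offset now 5 = byte 0 bit 5; 35 bits remain
Read 3: bits[5:17] width=12 -> value=2644 (bin 101001010100); offset now 17 = byte 2 bit 1; 23 bits remain
Read 4: bits[17:24] width=7 -> value=121 (bin 1111001); offset now 24 = byte 3 bit 0; 16 bits remain

Answer: value=5 offset=3
value=1 offset=5
value=2644 offset=17
value=121 offset=24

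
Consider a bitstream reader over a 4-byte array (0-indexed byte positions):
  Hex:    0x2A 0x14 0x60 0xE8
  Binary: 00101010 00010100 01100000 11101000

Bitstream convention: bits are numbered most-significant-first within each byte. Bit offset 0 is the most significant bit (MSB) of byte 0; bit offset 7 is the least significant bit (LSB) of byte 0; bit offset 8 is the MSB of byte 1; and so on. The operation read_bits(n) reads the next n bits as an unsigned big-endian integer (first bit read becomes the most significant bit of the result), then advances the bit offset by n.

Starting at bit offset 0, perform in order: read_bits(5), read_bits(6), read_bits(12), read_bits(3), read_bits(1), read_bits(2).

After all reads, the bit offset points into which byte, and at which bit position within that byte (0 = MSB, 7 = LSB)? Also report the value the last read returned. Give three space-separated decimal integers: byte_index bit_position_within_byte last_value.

Answer: 3 5 1

Derivation:
Read 1: bits[0:5] width=5 -> value=5 (bin 00101); offset now 5 = byte 0 bit 5; 27 bits remain
Read 2: bits[5:11] width=6 -> value=16 (bin 010000); offset now 11 = byte 1 bit 3; 21 bits remain
Read 3: bits[11:23] width=12 -> value=2608 (bin 101000110000); offset now 23 = byte 2 bit 7; 9 bits remain
Read 4: bits[23:26] width=3 -> value=3 (bin 011); offset now 26 = byte 3 bit 2; 6 bits remain
Read 5: bits[26:27] width=1 -> value=1 (bin 1); offset now 27 = byte 3 bit 3; 5 bits remain
Read 6: bits[27:29] width=2 -> value=1 (bin 01); offset now 29 = byte 3 bit 5; 3 bits remain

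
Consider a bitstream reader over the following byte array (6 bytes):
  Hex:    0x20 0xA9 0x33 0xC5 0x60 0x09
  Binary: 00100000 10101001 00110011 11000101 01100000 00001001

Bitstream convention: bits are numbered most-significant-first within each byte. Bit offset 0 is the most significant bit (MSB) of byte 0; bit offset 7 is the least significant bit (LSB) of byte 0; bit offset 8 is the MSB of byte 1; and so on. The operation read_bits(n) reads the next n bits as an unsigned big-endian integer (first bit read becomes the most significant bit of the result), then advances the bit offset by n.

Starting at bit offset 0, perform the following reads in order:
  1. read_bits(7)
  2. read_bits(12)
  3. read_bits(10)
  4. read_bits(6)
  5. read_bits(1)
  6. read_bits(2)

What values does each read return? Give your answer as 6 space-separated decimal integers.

Read 1: bits[0:7] width=7 -> value=16 (bin 0010000); offset now 7 = byte 0 bit 7; 41 bits remain
Read 2: bits[7:19] width=12 -> value=1353 (bin 010101001001); offset now 19 = byte 2 bit 3; 29 bits remain
Read 3: bits[19:29] width=10 -> value=632 (bin 1001111000); offset now 29 = byte 3 bit 5; 19 bits remain
Read 4: bits[29:35] width=6 -> value=43 (bin 101011); offset now 35 = byte 4 bit 3; 13 bits remain
Read 5: bits[35:36] width=1 -> value=0 (bin 0); offset now 36 = byte 4 bit 4; 12 bits remain
Read 6: bits[36:38] width=2 -> value=0 (bin 00); offset now 38 = byte 4 bit 6; 10 bits remain

Answer: 16 1353 632 43 0 0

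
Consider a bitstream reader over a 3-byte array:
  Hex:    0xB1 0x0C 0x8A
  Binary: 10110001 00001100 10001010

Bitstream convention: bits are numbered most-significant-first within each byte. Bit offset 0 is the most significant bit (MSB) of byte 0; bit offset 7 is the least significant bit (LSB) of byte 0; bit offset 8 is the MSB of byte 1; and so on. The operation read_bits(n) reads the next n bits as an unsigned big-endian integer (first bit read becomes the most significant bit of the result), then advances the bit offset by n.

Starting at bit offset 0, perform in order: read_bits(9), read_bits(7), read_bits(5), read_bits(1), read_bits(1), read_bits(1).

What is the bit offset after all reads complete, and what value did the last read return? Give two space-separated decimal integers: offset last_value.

Read 1: bits[0:9] width=9 -> value=354 (bin 101100010); offset now 9 = byte 1 bit 1; 15 bits remain
Read 2: bits[9:16] width=7 -> value=12 (bin 0001100); offset now 16 = byte 2 bit 0; 8 bits remain
Read 3: bits[16:21] width=5 -> value=17 (bin 10001); offset now 21 = byte 2 bit 5; 3 bits remain
Read 4: bits[21:22] width=1 -> value=0 (bin 0); offset now 22 = byte 2 bit 6; 2 bits remain
Read 5: bits[22:23] width=1 -> value=1 (bin 1); offset now 23 = byte 2 bit 7; 1 bits remain
Read 6: bits[23:24] width=1 -> value=0 (bin 0); offset now 24 = byte 3 bit 0; 0 bits remain

Answer: 24 0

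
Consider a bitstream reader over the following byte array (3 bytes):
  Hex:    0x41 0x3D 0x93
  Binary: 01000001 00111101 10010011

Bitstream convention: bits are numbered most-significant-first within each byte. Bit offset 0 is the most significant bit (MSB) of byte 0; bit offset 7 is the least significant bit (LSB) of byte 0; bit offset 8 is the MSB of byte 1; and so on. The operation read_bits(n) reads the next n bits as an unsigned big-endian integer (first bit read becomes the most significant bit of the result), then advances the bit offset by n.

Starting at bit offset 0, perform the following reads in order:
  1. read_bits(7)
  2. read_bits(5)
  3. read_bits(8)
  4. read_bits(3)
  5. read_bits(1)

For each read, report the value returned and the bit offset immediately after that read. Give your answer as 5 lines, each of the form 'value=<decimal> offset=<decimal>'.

Read 1: bits[0:7] width=7 -> value=32 (bin 0100000); offset now 7 = byte 0 bit 7; 17 bits remain
Read 2: bits[7:12] width=5 -> value=19 (bin 10011); offset now 12 = byte 1 bit 4; 12 bits remain
Read 3: bits[12:20] width=8 -> value=217 (bin 11011001); offset now 20 = byte 2 bit 4; 4 bits remain
Read 4: bits[20:23] width=3 -> value=1 (bin 001); offset now 23 = byte 2 bit 7; 1 bits remain
Read 5: bits[23:24] width=1 -> value=1 (bin 1); offset now 24 = byte 3 bit 0; 0 bits remain

Answer: value=32 offset=7
value=19 offset=12
value=217 offset=20
value=1 offset=23
value=1 offset=24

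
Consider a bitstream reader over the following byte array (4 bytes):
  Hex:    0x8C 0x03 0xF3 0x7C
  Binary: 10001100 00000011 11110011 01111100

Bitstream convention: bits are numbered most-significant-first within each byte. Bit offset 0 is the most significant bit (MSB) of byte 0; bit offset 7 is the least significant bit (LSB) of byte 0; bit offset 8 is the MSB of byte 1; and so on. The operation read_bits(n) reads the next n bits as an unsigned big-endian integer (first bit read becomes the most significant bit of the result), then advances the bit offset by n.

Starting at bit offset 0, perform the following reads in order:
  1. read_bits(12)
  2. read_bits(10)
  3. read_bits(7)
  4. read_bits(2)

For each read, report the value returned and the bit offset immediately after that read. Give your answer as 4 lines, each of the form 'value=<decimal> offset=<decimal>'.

Answer: value=2240 offset=12
value=252 offset=22
value=111 offset=29
value=2 offset=31

Derivation:
Read 1: bits[0:12] width=12 -> value=2240 (bin 100011000000); offset now 12 = byte 1 bit 4; 20 bits remain
Read 2: bits[12:22] width=10 -> value=252 (bin 0011111100); offset now 22 = byte 2 bit 6; 10 bits remain
Read 3: bits[22:29] width=7 -> value=111 (bin 1101111); offset now 29 = byte 3 bit 5; 3 bits remain
Read 4: bits[29:31] width=2 -> value=2 (bin 10); offset now 31 = byte 3 bit 7; 1 bits remain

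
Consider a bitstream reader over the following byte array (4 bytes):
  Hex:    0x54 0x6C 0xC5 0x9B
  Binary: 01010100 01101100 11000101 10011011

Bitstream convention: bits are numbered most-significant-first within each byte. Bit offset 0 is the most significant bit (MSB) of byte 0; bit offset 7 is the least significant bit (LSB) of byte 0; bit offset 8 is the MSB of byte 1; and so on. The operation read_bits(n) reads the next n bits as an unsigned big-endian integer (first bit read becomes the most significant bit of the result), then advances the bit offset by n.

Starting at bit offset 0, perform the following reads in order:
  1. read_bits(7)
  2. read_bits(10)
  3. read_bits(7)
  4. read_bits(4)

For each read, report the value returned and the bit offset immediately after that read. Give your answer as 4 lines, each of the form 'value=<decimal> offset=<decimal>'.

Answer: value=42 offset=7
value=217 offset=17
value=69 offset=24
value=9 offset=28

Derivation:
Read 1: bits[0:7] width=7 -> value=42 (bin 0101010); offset now 7 = byte 0 bit 7; 25 bits remain
Read 2: bits[7:17] width=10 -> value=217 (bin 0011011001); offset now 17 = byte 2 bit 1; 15 bits remain
Read 3: bits[17:24] width=7 -> value=69 (bin 1000101); offset now 24 = byte 3 bit 0; 8 bits remain
Read 4: bits[24:28] width=4 -> value=9 (bin 1001); offset now 28 = byte 3 bit 4; 4 bits remain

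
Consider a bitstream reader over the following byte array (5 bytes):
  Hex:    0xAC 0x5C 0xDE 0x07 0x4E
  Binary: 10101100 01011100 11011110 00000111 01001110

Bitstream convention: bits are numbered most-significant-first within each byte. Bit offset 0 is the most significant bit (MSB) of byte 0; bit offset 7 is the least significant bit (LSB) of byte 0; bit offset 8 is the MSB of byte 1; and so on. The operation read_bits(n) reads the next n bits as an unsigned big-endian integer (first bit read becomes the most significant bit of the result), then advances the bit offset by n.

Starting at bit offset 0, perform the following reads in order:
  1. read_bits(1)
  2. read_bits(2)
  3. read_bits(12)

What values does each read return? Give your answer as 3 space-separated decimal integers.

Read 1: bits[0:1] width=1 -> value=1 (bin 1); offset now 1 = byte 0 bit 1; 39 bits remain
Read 2: bits[1:3] width=2 -> value=1 (bin 01); offset now 3 = byte 0 bit 3; 37 bits remain
Read 3: bits[3:15] width=12 -> value=1582 (bin 011000101110); offset now 15 = byte 1 bit 7; 25 bits remain

Answer: 1 1 1582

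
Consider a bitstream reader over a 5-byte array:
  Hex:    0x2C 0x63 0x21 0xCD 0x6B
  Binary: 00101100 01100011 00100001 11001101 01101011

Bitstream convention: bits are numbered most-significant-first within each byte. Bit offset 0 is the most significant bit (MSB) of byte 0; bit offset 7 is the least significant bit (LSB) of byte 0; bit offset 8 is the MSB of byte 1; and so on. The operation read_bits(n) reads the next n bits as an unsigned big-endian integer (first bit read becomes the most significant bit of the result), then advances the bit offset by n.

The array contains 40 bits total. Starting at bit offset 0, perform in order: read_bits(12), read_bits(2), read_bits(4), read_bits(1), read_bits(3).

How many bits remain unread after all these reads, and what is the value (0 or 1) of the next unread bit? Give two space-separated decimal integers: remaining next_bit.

Read 1: bits[0:12] width=12 -> value=710 (bin 001011000110); offset now 12 = byte 1 bit 4; 28 bits remain
Read 2: bits[12:14] width=2 -> value=0 (bin 00); offset now 14 = byte 1 bit 6; 26 bits remain
Read 3: bits[14:18] width=4 -> value=12 (bin 1100); offset now 18 = byte 2 bit 2; 22 bits remain
Read 4: bits[18:19] width=1 -> value=1 (bin 1); offset now 19 = byte 2 bit 3; 21 bits remain
Read 5: bits[19:22] width=3 -> value=0 (bin 000); offset now 22 = byte 2 bit 6; 18 bits remain

Answer: 18 0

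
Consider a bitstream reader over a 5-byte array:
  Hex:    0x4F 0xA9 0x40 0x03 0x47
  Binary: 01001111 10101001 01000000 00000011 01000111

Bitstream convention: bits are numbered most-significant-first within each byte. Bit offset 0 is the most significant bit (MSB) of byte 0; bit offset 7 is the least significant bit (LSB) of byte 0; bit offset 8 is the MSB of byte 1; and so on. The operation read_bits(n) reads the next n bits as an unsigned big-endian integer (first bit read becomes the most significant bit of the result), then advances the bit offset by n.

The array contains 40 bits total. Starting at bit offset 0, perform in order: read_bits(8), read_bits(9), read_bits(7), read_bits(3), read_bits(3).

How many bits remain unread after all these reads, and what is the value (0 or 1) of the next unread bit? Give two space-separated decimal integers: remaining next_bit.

Read 1: bits[0:8] width=8 -> value=79 (bin 01001111); offset now 8 = byte 1 bit 0; 32 bits remain
Read 2: bits[8:17] width=9 -> value=338 (bin 101010010); offset now 17 = byte 2 bit 1; 23 bits remain
Read 3: bits[17:24] width=7 -> value=64 (bin 1000000); offset now 24 = byte 3 bit 0; 16 bits remain
Read 4: bits[24:27] width=3 -> value=0 (bin 000); offset now 27 = byte 3 bit 3; 13 bits remain
Read 5: bits[27:30] width=3 -> value=0 (bin 000); offset now 30 = byte 3 bit 6; 10 bits remain

Answer: 10 1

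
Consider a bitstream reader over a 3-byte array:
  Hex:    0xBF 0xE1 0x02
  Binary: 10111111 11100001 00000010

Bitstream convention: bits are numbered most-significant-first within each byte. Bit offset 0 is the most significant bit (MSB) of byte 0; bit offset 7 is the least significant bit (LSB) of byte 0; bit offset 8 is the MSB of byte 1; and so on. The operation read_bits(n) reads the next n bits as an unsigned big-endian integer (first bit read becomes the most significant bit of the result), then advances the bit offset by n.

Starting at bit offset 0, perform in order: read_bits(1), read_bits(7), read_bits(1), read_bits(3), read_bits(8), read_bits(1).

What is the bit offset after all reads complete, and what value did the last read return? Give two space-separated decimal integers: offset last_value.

Answer: 21 0

Derivation:
Read 1: bits[0:1] width=1 -> value=1 (bin 1); offset now 1 = byte 0 bit 1; 23 bits remain
Read 2: bits[1:8] width=7 -> value=63 (bin 0111111); offset now 8 = byte 1 bit 0; 16 bits remain
Read 3: bits[8:9] width=1 -> value=1 (bin 1); offset now 9 = byte 1 bit 1; 15 bits remain
Read 4: bits[9:12] width=3 -> value=6 (bin 110); offset now 12 = byte 1 bit 4; 12 bits remain
Read 5: bits[12:20] width=8 -> value=16 (bin 00010000); offset now 20 = byte 2 bit 4; 4 bits remain
Read 6: bits[20:21] width=1 -> value=0 (bin 0); offset now 21 = byte 2 bit 5; 3 bits remain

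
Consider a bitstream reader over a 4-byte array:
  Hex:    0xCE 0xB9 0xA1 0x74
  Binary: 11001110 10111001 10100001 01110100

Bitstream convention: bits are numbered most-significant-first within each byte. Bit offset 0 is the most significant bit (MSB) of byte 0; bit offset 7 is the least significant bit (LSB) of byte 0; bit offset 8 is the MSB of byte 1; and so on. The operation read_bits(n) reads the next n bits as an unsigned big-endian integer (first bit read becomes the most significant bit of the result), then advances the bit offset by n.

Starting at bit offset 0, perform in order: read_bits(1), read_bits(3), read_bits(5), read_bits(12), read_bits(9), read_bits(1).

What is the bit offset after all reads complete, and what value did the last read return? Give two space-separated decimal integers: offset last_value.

Answer: 31 0

Derivation:
Read 1: bits[0:1] width=1 -> value=1 (bin 1); offset now 1 = byte 0 bit 1; 31 bits remain
Read 2: bits[1:4] width=3 -> value=4 (bin 100); offset now 4 = byte 0 bit 4; 28 bits remain
Read 3: bits[4:9] width=5 -> value=29 (bin 11101); offset now 9 = byte 1 bit 1; 23 bits remain
Read 4: bits[9:21] width=12 -> value=1844 (bin 011100110100); offset now 21 = byte 2 bit 5; 11 bits remain
Read 5: bits[21:30] width=9 -> value=93 (bin 001011101); offset now 30 = byte 3 bit 6; 2 bits remain
Read 6: bits[30:31] width=1 -> value=0 (bin 0); offset now 31 = byte 3 bit 7; 1 bits remain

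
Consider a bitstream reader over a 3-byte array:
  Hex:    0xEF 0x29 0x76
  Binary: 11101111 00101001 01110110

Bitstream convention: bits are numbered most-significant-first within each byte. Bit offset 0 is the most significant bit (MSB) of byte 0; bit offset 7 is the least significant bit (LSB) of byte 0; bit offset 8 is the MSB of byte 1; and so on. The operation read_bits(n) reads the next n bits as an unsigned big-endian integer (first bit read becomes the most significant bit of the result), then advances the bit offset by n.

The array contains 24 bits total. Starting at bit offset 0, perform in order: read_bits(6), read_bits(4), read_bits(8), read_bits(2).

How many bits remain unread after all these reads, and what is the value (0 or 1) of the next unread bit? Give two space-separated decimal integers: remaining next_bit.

Answer: 4 0

Derivation:
Read 1: bits[0:6] width=6 -> value=59 (bin 111011); offset now 6 = byte 0 bit 6; 18 bits remain
Read 2: bits[6:10] width=4 -> value=12 (bin 1100); offset now 10 = byte 1 bit 2; 14 bits remain
Read 3: bits[10:18] width=8 -> value=165 (bin 10100101); offset now 18 = byte 2 bit 2; 6 bits remain
Read 4: bits[18:20] width=2 -> value=3 (bin 11); offset now 20 = byte 2 bit 4; 4 bits remain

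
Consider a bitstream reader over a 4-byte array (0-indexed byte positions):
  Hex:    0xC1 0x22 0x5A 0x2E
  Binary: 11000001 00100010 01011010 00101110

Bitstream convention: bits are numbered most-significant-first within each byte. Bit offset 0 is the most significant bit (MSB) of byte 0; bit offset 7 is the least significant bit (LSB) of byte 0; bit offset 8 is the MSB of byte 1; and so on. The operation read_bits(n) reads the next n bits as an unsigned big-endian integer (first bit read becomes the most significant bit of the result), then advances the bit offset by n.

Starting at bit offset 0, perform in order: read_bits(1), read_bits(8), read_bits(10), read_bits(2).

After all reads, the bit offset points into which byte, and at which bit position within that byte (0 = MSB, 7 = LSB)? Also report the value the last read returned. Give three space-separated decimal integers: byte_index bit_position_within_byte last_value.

Read 1: bits[0:1] width=1 -> value=1 (bin 1); offset now 1 = byte 0 bit 1; 31 bits remain
Read 2: bits[1:9] width=8 -> value=130 (bin 10000010); offset now 9 = byte 1 bit 1; 23 bits remain
Read 3: bits[9:19] width=10 -> value=274 (bin 0100010010); offset now 19 = byte 2 bit 3; 13 bits remain
Read 4: bits[19:21] width=2 -> value=3 (bin 11); offset now 21 = byte 2 bit 5; 11 bits remain

Answer: 2 5 3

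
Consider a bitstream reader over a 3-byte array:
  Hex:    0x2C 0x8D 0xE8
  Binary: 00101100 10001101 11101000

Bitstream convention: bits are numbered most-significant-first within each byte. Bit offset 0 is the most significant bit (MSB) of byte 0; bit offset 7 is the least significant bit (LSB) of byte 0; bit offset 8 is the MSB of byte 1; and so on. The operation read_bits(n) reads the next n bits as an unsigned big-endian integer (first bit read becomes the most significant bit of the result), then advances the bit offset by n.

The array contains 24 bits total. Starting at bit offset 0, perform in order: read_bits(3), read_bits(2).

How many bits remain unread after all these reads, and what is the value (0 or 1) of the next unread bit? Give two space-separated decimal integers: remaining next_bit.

Answer: 19 1

Derivation:
Read 1: bits[0:3] width=3 -> value=1 (bin 001); offset now 3 = byte 0 bit 3; 21 bits remain
Read 2: bits[3:5] width=2 -> value=1 (bin 01); offset now 5 = byte 0 bit 5; 19 bits remain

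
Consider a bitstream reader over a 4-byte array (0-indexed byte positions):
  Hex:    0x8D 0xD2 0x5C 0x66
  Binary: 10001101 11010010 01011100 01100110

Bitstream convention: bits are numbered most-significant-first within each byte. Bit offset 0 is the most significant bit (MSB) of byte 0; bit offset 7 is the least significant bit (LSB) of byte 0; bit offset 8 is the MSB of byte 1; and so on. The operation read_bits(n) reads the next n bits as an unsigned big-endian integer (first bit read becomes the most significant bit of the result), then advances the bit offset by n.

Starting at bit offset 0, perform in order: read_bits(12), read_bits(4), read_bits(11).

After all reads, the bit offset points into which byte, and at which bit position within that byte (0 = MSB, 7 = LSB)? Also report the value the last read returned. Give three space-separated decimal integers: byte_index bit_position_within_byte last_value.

Read 1: bits[0:12] width=12 -> value=2269 (bin 100011011101); offset now 12 = byte 1 bit 4; 20 bits remain
Read 2: bits[12:16] width=4 -> value=2 (bin 0010); offset now 16 = byte 2 bit 0; 16 bits remain
Read 3: bits[16:27] width=11 -> value=739 (bin 01011100011); offset now 27 = byte 3 bit 3; 5 bits remain

Answer: 3 3 739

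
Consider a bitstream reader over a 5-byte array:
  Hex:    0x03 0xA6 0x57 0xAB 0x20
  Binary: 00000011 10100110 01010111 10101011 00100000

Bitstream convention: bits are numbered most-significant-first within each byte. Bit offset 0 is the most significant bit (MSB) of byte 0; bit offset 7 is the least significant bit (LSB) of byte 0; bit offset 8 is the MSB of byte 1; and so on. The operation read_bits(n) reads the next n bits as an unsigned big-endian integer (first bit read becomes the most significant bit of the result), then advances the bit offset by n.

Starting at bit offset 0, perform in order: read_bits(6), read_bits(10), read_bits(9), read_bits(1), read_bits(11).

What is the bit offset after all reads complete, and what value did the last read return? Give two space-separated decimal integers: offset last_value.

Answer: 37 1380

Derivation:
Read 1: bits[0:6] width=6 -> value=0 (bin 000000); offset now 6 = byte 0 bit 6; 34 bits remain
Read 2: bits[6:16] width=10 -> value=934 (bin 1110100110); offset now 16 = byte 2 bit 0; 24 bits remain
Read 3: bits[16:25] width=9 -> value=175 (bin 010101111); offset now 25 = byte 3 bit 1; 15 bits remain
Read 4: bits[25:26] width=1 -> value=0 (bin 0); offset now 26 = byte 3 bit 2; 14 bits remain
Read 5: bits[26:37] width=11 -> value=1380 (bin 10101100100); offset now 37 = byte 4 bit 5; 3 bits remain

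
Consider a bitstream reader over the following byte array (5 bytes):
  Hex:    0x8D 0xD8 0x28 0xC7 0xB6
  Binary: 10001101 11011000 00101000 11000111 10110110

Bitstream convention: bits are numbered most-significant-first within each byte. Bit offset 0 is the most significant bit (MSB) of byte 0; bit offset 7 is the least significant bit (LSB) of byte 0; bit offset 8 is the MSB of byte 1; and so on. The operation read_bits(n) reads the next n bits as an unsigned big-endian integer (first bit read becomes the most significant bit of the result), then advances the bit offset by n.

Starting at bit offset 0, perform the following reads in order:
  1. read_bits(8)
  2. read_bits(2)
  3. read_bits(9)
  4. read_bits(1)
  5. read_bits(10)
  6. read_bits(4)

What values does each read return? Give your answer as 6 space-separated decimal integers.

Answer: 141 3 193 0 561 14

Derivation:
Read 1: bits[0:8] width=8 -> value=141 (bin 10001101); offset now 8 = byte 1 bit 0; 32 bits remain
Read 2: bits[8:10] width=2 -> value=3 (bin 11); offset now 10 = byte 1 bit 2; 30 bits remain
Read 3: bits[10:19] width=9 -> value=193 (bin 011000001); offset now 19 = byte 2 bit 3; 21 bits remain
Read 4: bits[19:20] width=1 -> value=0 (bin 0); offset now 20 = byte 2 bit 4; 20 bits remain
Read 5: bits[20:30] width=10 -> value=561 (bin 1000110001); offset now 30 = byte 3 bit 6; 10 bits remain
Read 6: bits[30:34] width=4 -> value=14 (bin 1110); offset now 34 = byte 4 bit 2; 6 bits remain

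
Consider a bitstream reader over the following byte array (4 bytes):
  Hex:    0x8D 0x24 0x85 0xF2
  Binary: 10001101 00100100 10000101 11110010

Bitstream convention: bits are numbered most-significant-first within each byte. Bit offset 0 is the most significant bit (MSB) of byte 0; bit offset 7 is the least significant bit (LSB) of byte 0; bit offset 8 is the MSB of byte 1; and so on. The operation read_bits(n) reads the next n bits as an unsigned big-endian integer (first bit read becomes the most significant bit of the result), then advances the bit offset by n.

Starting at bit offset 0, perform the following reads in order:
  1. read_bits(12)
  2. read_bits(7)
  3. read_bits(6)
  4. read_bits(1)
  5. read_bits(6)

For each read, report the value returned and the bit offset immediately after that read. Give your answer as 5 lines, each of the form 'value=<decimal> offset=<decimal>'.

Answer: value=2258 offset=12
value=36 offset=19
value=11 offset=25
value=1 offset=26
value=50 offset=32

Derivation:
Read 1: bits[0:12] width=12 -> value=2258 (bin 100011010010); offset now 12 = byte 1 bit 4; 20 bits remain
Read 2: bits[12:19] width=7 -> value=36 (bin 0100100); offset now 19 = byte 2 bit 3; 13 bits remain
Read 3: bits[19:25] width=6 -> value=11 (bin 001011); offset now 25 = byte 3 bit 1; 7 bits remain
Read 4: bits[25:26] width=1 -> value=1 (bin 1); offset now 26 = byte 3 bit 2; 6 bits remain
Read 5: bits[26:32] width=6 -> value=50 (bin 110010); offset now 32 = byte 4 bit 0; 0 bits remain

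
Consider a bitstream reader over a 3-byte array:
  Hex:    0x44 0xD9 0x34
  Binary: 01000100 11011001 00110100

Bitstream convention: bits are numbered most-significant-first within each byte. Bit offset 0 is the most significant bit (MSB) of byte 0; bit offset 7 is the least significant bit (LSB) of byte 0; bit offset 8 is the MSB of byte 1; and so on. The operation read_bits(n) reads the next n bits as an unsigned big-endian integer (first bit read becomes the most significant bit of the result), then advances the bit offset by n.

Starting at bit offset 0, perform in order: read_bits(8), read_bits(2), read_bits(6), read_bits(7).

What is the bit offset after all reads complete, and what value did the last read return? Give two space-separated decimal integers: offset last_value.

Answer: 23 26

Derivation:
Read 1: bits[0:8] width=8 -> value=68 (bin 01000100); offset now 8 = byte 1 bit 0; 16 bits remain
Read 2: bits[8:10] width=2 -> value=3 (bin 11); offset now 10 = byte 1 bit 2; 14 bits remain
Read 3: bits[10:16] width=6 -> value=25 (bin 011001); offset now 16 = byte 2 bit 0; 8 bits remain
Read 4: bits[16:23] width=7 -> value=26 (bin 0011010); offset now 23 = byte 2 bit 7; 1 bits remain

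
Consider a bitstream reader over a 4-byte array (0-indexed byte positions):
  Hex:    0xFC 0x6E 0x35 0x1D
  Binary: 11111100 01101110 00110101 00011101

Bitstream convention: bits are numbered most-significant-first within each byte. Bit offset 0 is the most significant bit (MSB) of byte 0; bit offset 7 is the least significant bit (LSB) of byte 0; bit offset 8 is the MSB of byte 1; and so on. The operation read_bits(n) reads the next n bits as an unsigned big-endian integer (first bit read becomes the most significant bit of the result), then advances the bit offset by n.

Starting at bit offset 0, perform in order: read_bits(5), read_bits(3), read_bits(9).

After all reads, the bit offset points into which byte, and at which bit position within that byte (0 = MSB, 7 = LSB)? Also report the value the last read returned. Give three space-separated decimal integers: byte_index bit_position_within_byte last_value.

Read 1: bits[0:5] width=5 -> value=31 (bin 11111); offset now 5 = byte 0 bit 5; 27 bits remain
Read 2: bits[5:8] width=3 -> value=4 (bin 100); offset now 8 = byte 1 bit 0; 24 bits remain
Read 3: bits[8:17] width=9 -> value=220 (bin 011011100); offset now 17 = byte 2 bit 1; 15 bits remain

Answer: 2 1 220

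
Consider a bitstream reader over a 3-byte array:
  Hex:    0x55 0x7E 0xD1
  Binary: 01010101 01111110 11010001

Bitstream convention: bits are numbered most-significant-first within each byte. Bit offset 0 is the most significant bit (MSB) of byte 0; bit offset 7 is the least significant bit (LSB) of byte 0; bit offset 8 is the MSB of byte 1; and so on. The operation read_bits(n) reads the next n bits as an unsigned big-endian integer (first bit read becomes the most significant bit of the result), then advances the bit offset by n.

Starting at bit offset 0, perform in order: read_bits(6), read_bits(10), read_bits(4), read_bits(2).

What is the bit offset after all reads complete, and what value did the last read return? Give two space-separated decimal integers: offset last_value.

Answer: 22 0

Derivation:
Read 1: bits[0:6] width=6 -> value=21 (bin 010101); offset now 6 = byte 0 bit 6; 18 bits remain
Read 2: bits[6:16] width=10 -> value=382 (bin 0101111110); offset now 16 = byte 2 bit 0; 8 bits remain
Read 3: bits[16:20] width=4 -> value=13 (bin 1101); offset now 20 = byte 2 bit 4; 4 bits remain
Read 4: bits[20:22] width=2 -> value=0 (bin 00); offset now 22 = byte 2 bit 6; 2 bits remain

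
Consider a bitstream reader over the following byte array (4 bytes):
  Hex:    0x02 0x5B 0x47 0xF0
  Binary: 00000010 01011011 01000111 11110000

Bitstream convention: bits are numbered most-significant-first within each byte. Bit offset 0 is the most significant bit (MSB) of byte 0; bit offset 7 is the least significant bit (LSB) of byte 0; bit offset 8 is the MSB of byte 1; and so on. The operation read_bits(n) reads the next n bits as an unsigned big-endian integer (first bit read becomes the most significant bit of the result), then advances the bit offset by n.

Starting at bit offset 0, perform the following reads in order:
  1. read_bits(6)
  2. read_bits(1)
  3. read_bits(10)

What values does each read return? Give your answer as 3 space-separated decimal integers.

Read 1: bits[0:6] width=6 -> value=0 (bin 000000); offset now 6 = byte 0 bit 6; 26 bits remain
Read 2: bits[6:7] width=1 -> value=1 (bin 1); offset now 7 = byte 0 bit 7; 25 bits remain
Read 3: bits[7:17] width=10 -> value=182 (bin 0010110110); offset now 17 = byte 2 bit 1; 15 bits remain

Answer: 0 1 182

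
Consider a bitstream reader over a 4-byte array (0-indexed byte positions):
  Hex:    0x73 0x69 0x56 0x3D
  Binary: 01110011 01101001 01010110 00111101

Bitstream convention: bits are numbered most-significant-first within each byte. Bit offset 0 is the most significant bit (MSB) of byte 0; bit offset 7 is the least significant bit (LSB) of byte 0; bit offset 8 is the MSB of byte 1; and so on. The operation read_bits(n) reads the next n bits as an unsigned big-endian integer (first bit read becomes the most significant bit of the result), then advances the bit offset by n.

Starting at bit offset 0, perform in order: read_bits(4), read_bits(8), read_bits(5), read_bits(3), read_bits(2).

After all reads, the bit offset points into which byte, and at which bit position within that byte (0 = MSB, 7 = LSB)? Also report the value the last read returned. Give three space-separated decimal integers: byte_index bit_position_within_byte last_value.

Read 1: bits[0:4] width=4 -> value=7 (bin 0111); offset now 4 = byte 0 bit 4; 28 bits remain
Read 2: bits[4:12] width=8 -> value=54 (bin 00110110); offset now 12 = byte 1 bit 4; 20 bits remain
Read 3: bits[12:17] width=5 -> value=18 (bin 10010); offset now 17 = byte 2 bit 1; 15 bits remain
Read 4: bits[17:20] width=3 -> value=5 (bin 101); offset now 20 = byte 2 bit 4; 12 bits remain
Read 5: bits[20:22] width=2 -> value=1 (bin 01); offset now 22 = byte 2 bit 6; 10 bits remain

Answer: 2 6 1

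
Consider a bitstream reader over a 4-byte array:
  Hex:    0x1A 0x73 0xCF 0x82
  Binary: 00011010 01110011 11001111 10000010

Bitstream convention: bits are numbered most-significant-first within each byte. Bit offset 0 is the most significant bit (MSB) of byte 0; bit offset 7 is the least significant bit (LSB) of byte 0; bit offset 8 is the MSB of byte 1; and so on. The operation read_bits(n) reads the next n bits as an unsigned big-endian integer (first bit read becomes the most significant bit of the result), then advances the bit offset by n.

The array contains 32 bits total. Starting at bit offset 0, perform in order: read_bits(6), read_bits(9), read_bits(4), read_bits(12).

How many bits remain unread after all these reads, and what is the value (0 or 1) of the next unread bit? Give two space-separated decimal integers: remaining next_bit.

Read 1: bits[0:6] width=6 -> value=6 (bin 000110); offset now 6 = byte 0 bit 6; 26 bits remain
Read 2: bits[6:15] width=9 -> value=313 (bin 100111001); offset now 15 = byte 1 bit 7; 17 bits remain
Read 3: bits[15:19] width=4 -> value=14 (bin 1110); offset now 19 = byte 2 bit 3; 13 bits remain
Read 4: bits[19:31] width=12 -> value=1985 (bin 011111000001); offset now 31 = byte 3 bit 7; 1 bits remain

Answer: 1 0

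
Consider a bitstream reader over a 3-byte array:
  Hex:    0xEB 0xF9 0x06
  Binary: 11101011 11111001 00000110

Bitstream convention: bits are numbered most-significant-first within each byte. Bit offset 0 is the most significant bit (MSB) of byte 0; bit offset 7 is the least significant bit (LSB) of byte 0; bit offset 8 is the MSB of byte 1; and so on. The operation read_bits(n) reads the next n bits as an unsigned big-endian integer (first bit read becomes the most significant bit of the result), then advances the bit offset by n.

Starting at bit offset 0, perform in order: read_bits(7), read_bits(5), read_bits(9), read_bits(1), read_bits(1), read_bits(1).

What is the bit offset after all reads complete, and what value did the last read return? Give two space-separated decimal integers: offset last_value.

Answer: 24 0

Derivation:
Read 1: bits[0:7] width=7 -> value=117 (bin 1110101); offset now 7 = byte 0 bit 7; 17 bits remain
Read 2: bits[7:12] width=5 -> value=31 (bin 11111); offset now 12 = byte 1 bit 4; 12 bits remain
Read 3: bits[12:21] width=9 -> value=288 (bin 100100000); offset now 21 = byte 2 bit 5; 3 bits remain
Read 4: bits[21:22] width=1 -> value=1 (bin 1); offset now 22 = byte 2 bit 6; 2 bits remain
Read 5: bits[22:23] width=1 -> value=1 (bin 1); offset now 23 = byte 2 bit 7; 1 bits remain
Read 6: bits[23:24] width=1 -> value=0 (bin 0); offset now 24 = byte 3 bit 0; 0 bits remain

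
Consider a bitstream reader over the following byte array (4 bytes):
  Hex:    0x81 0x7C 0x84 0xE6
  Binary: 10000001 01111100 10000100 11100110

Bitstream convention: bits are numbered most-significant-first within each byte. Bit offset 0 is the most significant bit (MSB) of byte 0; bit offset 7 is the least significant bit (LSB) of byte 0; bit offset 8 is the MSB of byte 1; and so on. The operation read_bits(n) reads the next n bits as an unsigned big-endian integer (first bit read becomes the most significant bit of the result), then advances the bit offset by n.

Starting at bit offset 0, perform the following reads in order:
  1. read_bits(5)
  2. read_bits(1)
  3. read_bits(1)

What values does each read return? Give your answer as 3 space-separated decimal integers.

Answer: 16 0 0

Derivation:
Read 1: bits[0:5] width=5 -> value=16 (bin 10000); offset now 5 = byte 0 bit 5; 27 bits remain
Read 2: bits[5:6] width=1 -> value=0 (bin 0); offset now 6 = byte 0 bit 6; 26 bits remain
Read 3: bits[6:7] width=1 -> value=0 (bin 0); offset now 7 = byte 0 bit 7; 25 bits remain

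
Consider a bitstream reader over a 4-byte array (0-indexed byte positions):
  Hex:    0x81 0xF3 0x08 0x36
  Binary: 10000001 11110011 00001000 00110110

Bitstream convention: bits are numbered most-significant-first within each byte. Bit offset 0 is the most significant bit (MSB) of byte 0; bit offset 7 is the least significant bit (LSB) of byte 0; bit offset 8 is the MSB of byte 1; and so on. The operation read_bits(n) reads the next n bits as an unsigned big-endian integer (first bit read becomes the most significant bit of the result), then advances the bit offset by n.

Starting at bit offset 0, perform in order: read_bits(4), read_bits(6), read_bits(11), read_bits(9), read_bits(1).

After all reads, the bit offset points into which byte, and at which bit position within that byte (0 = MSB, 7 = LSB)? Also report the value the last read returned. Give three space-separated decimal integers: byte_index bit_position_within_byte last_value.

Answer: 3 7 1

Derivation:
Read 1: bits[0:4] width=4 -> value=8 (bin 1000); offset now 4 = byte 0 bit 4; 28 bits remain
Read 2: bits[4:10] width=6 -> value=7 (bin 000111); offset now 10 = byte 1 bit 2; 22 bits remain
Read 3: bits[10:21] width=11 -> value=1633 (bin 11001100001); offset now 21 = byte 2 bit 5; 11 bits remain
Read 4: bits[21:30] width=9 -> value=13 (bin 000001101); offset now 30 = byte 3 bit 6; 2 bits remain
Read 5: bits[30:31] width=1 -> value=1 (bin 1); offset now 31 = byte 3 bit 7; 1 bits remain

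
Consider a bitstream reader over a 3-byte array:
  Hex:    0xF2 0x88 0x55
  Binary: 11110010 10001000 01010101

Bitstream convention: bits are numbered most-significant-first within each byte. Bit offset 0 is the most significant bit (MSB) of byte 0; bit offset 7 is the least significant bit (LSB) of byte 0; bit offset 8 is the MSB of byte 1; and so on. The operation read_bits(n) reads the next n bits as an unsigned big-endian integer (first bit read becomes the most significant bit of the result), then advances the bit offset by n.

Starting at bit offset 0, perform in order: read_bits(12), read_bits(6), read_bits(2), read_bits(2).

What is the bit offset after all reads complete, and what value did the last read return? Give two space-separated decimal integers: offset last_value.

Read 1: bits[0:12] width=12 -> value=3880 (bin 111100101000); offset now 12 = byte 1 bit 4; 12 bits remain
Read 2: bits[12:18] width=6 -> value=33 (bin 100001); offset now 18 = byte 2 bit 2; 6 bits remain
Read 3: bits[18:20] width=2 -> value=1 (bin 01); offset now 20 = byte 2 bit 4; 4 bits remain
Read 4: bits[20:22] width=2 -> value=1 (bin 01); offset now 22 = byte 2 bit 6; 2 bits remain

Answer: 22 1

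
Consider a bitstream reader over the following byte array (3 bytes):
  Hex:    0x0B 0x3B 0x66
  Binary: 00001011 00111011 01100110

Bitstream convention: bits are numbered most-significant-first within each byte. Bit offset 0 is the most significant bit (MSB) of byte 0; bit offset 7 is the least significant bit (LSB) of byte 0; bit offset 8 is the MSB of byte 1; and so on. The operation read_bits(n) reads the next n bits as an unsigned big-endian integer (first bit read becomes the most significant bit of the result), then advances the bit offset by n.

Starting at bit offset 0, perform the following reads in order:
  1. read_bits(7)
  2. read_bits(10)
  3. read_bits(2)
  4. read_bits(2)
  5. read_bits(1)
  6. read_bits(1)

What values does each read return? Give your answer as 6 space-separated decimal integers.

Answer: 5 630 3 0 1 1

Derivation:
Read 1: bits[0:7] width=7 -> value=5 (bin 0000101); offset now 7 = byte 0 bit 7; 17 bits remain
Read 2: bits[7:17] width=10 -> value=630 (bin 1001110110); offset now 17 = byte 2 bit 1; 7 bits remain
Read 3: bits[17:19] width=2 -> value=3 (bin 11); offset now 19 = byte 2 bit 3; 5 bits remain
Read 4: bits[19:21] width=2 -> value=0 (bin 00); offset now 21 = byte 2 bit 5; 3 bits remain
Read 5: bits[21:22] width=1 -> value=1 (bin 1); offset now 22 = byte 2 bit 6; 2 bits remain
Read 6: bits[22:23] width=1 -> value=1 (bin 1); offset now 23 = byte 2 bit 7; 1 bits remain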